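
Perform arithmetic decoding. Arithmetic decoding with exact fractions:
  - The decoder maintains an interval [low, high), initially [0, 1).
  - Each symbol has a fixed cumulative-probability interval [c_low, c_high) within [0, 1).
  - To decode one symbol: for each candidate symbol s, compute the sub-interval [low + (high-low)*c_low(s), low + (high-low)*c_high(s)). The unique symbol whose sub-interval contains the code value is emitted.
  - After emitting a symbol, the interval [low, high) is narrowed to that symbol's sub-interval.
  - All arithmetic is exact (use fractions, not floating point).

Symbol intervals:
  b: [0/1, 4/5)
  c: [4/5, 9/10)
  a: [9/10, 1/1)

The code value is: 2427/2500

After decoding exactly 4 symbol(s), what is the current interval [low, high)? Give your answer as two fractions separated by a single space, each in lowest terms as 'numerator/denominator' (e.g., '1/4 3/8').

Step 1: interval [0/1, 1/1), width = 1/1 - 0/1 = 1/1
  'b': [0/1 + 1/1*0/1, 0/1 + 1/1*4/5) = [0/1, 4/5)
  'c': [0/1 + 1/1*4/5, 0/1 + 1/1*9/10) = [4/5, 9/10)
  'a': [0/1 + 1/1*9/10, 0/1 + 1/1*1/1) = [9/10, 1/1) <- contains code 2427/2500
  emit 'a', narrow to [9/10, 1/1)
Step 2: interval [9/10, 1/1), width = 1/1 - 9/10 = 1/10
  'b': [9/10 + 1/10*0/1, 9/10 + 1/10*4/5) = [9/10, 49/50) <- contains code 2427/2500
  'c': [9/10 + 1/10*4/5, 9/10 + 1/10*9/10) = [49/50, 99/100)
  'a': [9/10 + 1/10*9/10, 9/10 + 1/10*1/1) = [99/100, 1/1)
  emit 'b', narrow to [9/10, 49/50)
Step 3: interval [9/10, 49/50), width = 49/50 - 9/10 = 2/25
  'b': [9/10 + 2/25*0/1, 9/10 + 2/25*4/5) = [9/10, 241/250)
  'c': [9/10 + 2/25*4/5, 9/10 + 2/25*9/10) = [241/250, 243/250) <- contains code 2427/2500
  'a': [9/10 + 2/25*9/10, 9/10 + 2/25*1/1) = [243/250, 49/50)
  emit 'c', narrow to [241/250, 243/250)
Step 4: interval [241/250, 243/250), width = 243/250 - 241/250 = 1/125
  'b': [241/250 + 1/125*0/1, 241/250 + 1/125*4/5) = [241/250, 1213/1250)
  'c': [241/250 + 1/125*4/5, 241/250 + 1/125*9/10) = [1213/1250, 607/625) <- contains code 2427/2500
  'a': [241/250 + 1/125*9/10, 241/250 + 1/125*1/1) = [607/625, 243/250)
  emit 'c', narrow to [1213/1250, 607/625)

Answer: 1213/1250 607/625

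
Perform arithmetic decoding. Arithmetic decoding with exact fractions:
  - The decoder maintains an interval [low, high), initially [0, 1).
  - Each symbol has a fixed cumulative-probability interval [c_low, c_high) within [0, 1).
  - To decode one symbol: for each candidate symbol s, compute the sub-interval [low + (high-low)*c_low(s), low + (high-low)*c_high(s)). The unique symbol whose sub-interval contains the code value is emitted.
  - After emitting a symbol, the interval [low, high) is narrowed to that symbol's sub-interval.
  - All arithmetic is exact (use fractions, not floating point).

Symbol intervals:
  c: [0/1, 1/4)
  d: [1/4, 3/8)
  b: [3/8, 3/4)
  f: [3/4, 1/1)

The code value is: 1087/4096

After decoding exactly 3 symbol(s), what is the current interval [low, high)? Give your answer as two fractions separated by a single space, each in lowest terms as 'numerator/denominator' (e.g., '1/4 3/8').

Answer: 67/256 35/128

Derivation:
Step 1: interval [0/1, 1/1), width = 1/1 - 0/1 = 1/1
  'c': [0/1 + 1/1*0/1, 0/1 + 1/1*1/4) = [0/1, 1/4)
  'd': [0/1 + 1/1*1/4, 0/1 + 1/1*3/8) = [1/4, 3/8) <- contains code 1087/4096
  'b': [0/1 + 1/1*3/8, 0/1 + 1/1*3/4) = [3/8, 3/4)
  'f': [0/1 + 1/1*3/4, 0/1 + 1/1*1/1) = [3/4, 1/1)
  emit 'd', narrow to [1/4, 3/8)
Step 2: interval [1/4, 3/8), width = 3/8 - 1/4 = 1/8
  'c': [1/4 + 1/8*0/1, 1/4 + 1/8*1/4) = [1/4, 9/32) <- contains code 1087/4096
  'd': [1/4 + 1/8*1/4, 1/4 + 1/8*3/8) = [9/32, 19/64)
  'b': [1/4 + 1/8*3/8, 1/4 + 1/8*3/4) = [19/64, 11/32)
  'f': [1/4 + 1/8*3/4, 1/4 + 1/8*1/1) = [11/32, 3/8)
  emit 'c', narrow to [1/4, 9/32)
Step 3: interval [1/4, 9/32), width = 9/32 - 1/4 = 1/32
  'c': [1/4 + 1/32*0/1, 1/4 + 1/32*1/4) = [1/4, 33/128)
  'd': [1/4 + 1/32*1/4, 1/4 + 1/32*3/8) = [33/128, 67/256)
  'b': [1/4 + 1/32*3/8, 1/4 + 1/32*3/4) = [67/256, 35/128) <- contains code 1087/4096
  'f': [1/4 + 1/32*3/4, 1/4 + 1/32*1/1) = [35/128, 9/32)
  emit 'b', narrow to [67/256, 35/128)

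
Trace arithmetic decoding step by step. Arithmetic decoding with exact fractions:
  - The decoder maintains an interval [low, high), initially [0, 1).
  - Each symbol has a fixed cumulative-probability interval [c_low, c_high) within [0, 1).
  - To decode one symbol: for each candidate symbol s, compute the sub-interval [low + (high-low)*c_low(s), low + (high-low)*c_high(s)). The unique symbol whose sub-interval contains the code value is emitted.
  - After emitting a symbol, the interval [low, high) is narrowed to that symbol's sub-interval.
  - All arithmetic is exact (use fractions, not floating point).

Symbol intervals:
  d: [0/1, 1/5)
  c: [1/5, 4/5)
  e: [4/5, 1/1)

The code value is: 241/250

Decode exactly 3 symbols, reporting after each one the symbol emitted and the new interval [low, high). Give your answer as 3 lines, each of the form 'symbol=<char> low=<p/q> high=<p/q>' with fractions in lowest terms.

Answer: symbol=e low=4/5 high=1/1
symbol=e low=24/25 high=1/1
symbol=d low=24/25 high=121/125

Derivation:
Step 1: interval [0/1, 1/1), width = 1/1 - 0/1 = 1/1
  'd': [0/1 + 1/1*0/1, 0/1 + 1/1*1/5) = [0/1, 1/5)
  'c': [0/1 + 1/1*1/5, 0/1 + 1/1*4/5) = [1/5, 4/5)
  'e': [0/1 + 1/1*4/5, 0/1 + 1/1*1/1) = [4/5, 1/1) <- contains code 241/250
  emit 'e', narrow to [4/5, 1/1)
Step 2: interval [4/5, 1/1), width = 1/1 - 4/5 = 1/5
  'd': [4/5 + 1/5*0/1, 4/5 + 1/5*1/5) = [4/5, 21/25)
  'c': [4/5 + 1/5*1/5, 4/5 + 1/5*4/5) = [21/25, 24/25)
  'e': [4/5 + 1/5*4/5, 4/5 + 1/5*1/1) = [24/25, 1/1) <- contains code 241/250
  emit 'e', narrow to [24/25, 1/1)
Step 3: interval [24/25, 1/1), width = 1/1 - 24/25 = 1/25
  'd': [24/25 + 1/25*0/1, 24/25 + 1/25*1/5) = [24/25, 121/125) <- contains code 241/250
  'c': [24/25 + 1/25*1/5, 24/25 + 1/25*4/5) = [121/125, 124/125)
  'e': [24/25 + 1/25*4/5, 24/25 + 1/25*1/1) = [124/125, 1/1)
  emit 'd', narrow to [24/25, 121/125)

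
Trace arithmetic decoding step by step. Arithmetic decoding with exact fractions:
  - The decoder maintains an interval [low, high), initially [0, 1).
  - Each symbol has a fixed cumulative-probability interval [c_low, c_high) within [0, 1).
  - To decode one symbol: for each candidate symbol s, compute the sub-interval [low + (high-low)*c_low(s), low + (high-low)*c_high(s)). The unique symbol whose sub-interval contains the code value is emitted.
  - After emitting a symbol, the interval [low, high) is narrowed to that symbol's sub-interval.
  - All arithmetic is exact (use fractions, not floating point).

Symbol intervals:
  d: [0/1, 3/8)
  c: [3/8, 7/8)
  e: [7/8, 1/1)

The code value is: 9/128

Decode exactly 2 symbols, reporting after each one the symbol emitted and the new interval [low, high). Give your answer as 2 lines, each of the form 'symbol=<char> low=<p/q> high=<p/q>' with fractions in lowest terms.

Answer: symbol=d low=0/1 high=3/8
symbol=d low=0/1 high=9/64

Derivation:
Step 1: interval [0/1, 1/1), width = 1/1 - 0/1 = 1/1
  'd': [0/1 + 1/1*0/1, 0/1 + 1/1*3/8) = [0/1, 3/8) <- contains code 9/128
  'c': [0/1 + 1/1*3/8, 0/1 + 1/1*7/8) = [3/8, 7/8)
  'e': [0/1 + 1/1*7/8, 0/1 + 1/1*1/1) = [7/8, 1/1)
  emit 'd', narrow to [0/1, 3/8)
Step 2: interval [0/1, 3/8), width = 3/8 - 0/1 = 3/8
  'd': [0/1 + 3/8*0/1, 0/1 + 3/8*3/8) = [0/1, 9/64) <- contains code 9/128
  'c': [0/1 + 3/8*3/8, 0/1 + 3/8*7/8) = [9/64, 21/64)
  'e': [0/1 + 3/8*7/8, 0/1 + 3/8*1/1) = [21/64, 3/8)
  emit 'd', narrow to [0/1, 9/64)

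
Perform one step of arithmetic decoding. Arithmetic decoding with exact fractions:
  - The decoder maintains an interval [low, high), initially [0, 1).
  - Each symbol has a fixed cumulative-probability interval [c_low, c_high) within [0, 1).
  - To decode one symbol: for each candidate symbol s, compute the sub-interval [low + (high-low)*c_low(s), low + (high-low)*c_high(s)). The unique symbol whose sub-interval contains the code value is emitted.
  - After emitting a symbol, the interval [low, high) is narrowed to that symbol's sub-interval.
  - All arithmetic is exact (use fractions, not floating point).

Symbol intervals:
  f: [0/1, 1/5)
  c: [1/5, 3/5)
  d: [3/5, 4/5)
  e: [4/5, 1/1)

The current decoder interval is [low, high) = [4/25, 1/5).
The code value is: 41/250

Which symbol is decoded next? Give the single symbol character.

Interval width = high − low = 1/5 − 4/25 = 1/25
Scaled code = (code − low) / width = (41/250 − 4/25) / 1/25 = 1/10
  f: [0/1, 1/5) ← scaled code falls here ✓
  c: [1/5, 3/5) 
  d: [3/5, 4/5) 
  e: [4/5, 1/1) 

Answer: f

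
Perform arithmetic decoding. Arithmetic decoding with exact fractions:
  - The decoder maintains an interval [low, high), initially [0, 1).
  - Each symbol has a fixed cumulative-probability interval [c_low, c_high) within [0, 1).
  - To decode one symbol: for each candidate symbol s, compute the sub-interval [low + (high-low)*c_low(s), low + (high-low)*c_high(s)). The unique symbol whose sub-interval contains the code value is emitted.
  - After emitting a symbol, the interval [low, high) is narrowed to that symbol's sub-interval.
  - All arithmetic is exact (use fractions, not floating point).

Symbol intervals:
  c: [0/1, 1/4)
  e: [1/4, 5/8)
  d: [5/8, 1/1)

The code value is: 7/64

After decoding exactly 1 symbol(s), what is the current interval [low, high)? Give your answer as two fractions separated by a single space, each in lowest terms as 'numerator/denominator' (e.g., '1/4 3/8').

Answer: 0/1 1/4

Derivation:
Step 1: interval [0/1, 1/1), width = 1/1 - 0/1 = 1/1
  'c': [0/1 + 1/1*0/1, 0/1 + 1/1*1/4) = [0/1, 1/4) <- contains code 7/64
  'e': [0/1 + 1/1*1/4, 0/1 + 1/1*5/8) = [1/4, 5/8)
  'd': [0/1 + 1/1*5/8, 0/1 + 1/1*1/1) = [5/8, 1/1)
  emit 'c', narrow to [0/1, 1/4)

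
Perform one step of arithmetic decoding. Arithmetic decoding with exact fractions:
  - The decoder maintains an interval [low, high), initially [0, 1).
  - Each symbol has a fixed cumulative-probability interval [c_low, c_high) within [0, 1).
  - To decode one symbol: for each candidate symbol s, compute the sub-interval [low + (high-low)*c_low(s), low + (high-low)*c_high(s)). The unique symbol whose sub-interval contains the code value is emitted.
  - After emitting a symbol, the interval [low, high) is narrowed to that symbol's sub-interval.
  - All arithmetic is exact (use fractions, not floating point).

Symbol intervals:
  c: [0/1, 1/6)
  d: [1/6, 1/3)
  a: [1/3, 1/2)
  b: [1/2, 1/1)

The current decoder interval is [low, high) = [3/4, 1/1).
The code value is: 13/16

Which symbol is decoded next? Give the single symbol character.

Answer: d

Derivation:
Interval width = high − low = 1/1 − 3/4 = 1/4
Scaled code = (code − low) / width = (13/16 − 3/4) / 1/4 = 1/4
  c: [0/1, 1/6) 
  d: [1/6, 1/3) ← scaled code falls here ✓
  a: [1/3, 1/2) 
  b: [1/2, 1/1) 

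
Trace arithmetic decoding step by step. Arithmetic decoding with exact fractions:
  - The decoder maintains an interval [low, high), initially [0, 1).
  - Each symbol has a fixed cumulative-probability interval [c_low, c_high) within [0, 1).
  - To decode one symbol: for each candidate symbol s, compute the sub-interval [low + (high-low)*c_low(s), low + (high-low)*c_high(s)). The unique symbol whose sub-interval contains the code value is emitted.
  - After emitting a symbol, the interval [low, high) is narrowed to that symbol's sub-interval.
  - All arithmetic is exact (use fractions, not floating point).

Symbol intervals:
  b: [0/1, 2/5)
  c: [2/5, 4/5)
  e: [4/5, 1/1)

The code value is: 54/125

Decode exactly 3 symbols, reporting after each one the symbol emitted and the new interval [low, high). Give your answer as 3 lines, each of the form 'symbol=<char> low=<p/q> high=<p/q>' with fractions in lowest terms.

Step 1: interval [0/1, 1/1), width = 1/1 - 0/1 = 1/1
  'b': [0/1 + 1/1*0/1, 0/1 + 1/1*2/5) = [0/1, 2/5)
  'c': [0/1 + 1/1*2/5, 0/1 + 1/1*4/5) = [2/5, 4/5) <- contains code 54/125
  'e': [0/1 + 1/1*4/5, 0/1 + 1/1*1/1) = [4/5, 1/1)
  emit 'c', narrow to [2/5, 4/5)
Step 2: interval [2/5, 4/5), width = 4/5 - 2/5 = 2/5
  'b': [2/5 + 2/5*0/1, 2/5 + 2/5*2/5) = [2/5, 14/25) <- contains code 54/125
  'c': [2/5 + 2/5*2/5, 2/5 + 2/5*4/5) = [14/25, 18/25)
  'e': [2/5 + 2/5*4/5, 2/5 + 2/5*1/1) = [18/25, 4/5)
  emit 'b', narrow to [2/5, 14/25)
Step 3: interval [2/5, 14/25), width = 14/25 - 2/5 = 4/25
  'b': [2/5 + 4/25*0/1, 2/5 + 4/25*2/5) = [2/5, 58/125) <- contains code 54/125
  'c': [2/5 + 4/25*2/5, 2/5 + 4/25*4/5) = [58/125, 66/125)
  'e': [2/5 + 4/25*4/5, 2/5 + 4/25*1/1) = [66/125, 14/25)
  emit 'b', narrow to [2/5, 58/125)

Answer: symbol=c low=2/5 high=4/5
symbol=b low=2/5 high=14/25
symbol=b low=2/5 high=58/125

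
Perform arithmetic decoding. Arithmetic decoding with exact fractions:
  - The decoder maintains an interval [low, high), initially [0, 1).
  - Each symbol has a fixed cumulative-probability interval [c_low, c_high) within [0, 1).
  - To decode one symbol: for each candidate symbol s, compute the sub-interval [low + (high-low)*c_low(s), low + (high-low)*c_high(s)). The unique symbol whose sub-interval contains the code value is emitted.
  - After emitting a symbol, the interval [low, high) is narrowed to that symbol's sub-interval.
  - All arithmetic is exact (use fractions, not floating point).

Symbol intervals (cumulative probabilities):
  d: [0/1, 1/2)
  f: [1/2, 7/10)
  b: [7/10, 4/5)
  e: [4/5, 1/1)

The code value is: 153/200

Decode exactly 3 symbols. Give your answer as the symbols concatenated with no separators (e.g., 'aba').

Answer: bfb

Derivation:
Step 1: interval [0/1, 1/1), width = 1/1 - 0/1 = 1/1
  'd': [0/1 + 1/1*0/1, 0/1 + 1/1*1/2) = [0/1, 1/2)
  'f': [0/1 + 1/1*1/2, 0/1 + 1/1*7/10) = [1/2, 7/10)
  'b': [0/1 + 1/1*7/10, 0/1 + 1/1*4/5) = [7/10, 4/5) <- contains code 153/200
  'e': [0/1 + 1/1*4/5, 0/1 + 1/1*1/1) = [4/5, 1/1)
  emit 'b', narrow to [7/10, 4/5)
Step 2: interval [7/10, 4/5), width = 4/5 - 7/10 = 1/10
  'd': [7/10 + 1/10*0/1, 7/10 + 1/10*1/2) = [7/10, 3/4)
  'f': [7/10 + 1/10*1/2, 7/10 + 1/10*7/10) = [3/4, 77/100) <- contains code 153/200
  'b': [7/10 + 1/10*7/10, 7/10 + 1/10*4/5) = [77/100, 39/50)
  'e': [7/10 + 1/10*4/5, 7/10 + 1/10*1/1) = [39/50, 4/5)
  emit 'f', narrow to [3/4, 77/100)
Step 3: interval [3/4, 77/100), width = 77/100 - 3/4 = 1/50
  'd': [3/4 + 1/50*0/1, 3/4 + 1/50*1/2) = [3/4, 19/25)
  'f': [3/4 + 1/50*1/2, 3/4 + 1/50*7/10) = [19/25, 191/250)
  'b': [3/4 + 1/50*7/10, 3/4 + 1/50*4/5) = [191/250, 383/500) <- contains code 153/200
  'e': [3/4 + 1/50*4/5, 3/4 + 1/50*1/1) = [383/500, 77/100)
  emit 'b', narrow to [191/250, 383/500)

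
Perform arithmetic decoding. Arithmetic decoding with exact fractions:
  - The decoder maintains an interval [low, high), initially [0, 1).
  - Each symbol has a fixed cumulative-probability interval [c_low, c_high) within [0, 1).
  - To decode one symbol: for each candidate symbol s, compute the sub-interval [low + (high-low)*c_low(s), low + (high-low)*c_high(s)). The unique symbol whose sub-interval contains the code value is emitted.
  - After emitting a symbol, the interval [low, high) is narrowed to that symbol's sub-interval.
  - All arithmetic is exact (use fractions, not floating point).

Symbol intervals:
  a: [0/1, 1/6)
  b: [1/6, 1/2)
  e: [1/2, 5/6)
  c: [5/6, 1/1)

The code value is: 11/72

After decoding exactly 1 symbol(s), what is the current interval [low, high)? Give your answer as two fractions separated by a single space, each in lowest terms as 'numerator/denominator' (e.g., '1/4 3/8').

Answer: 0/1 1/6

Derivation:
Step 1: interval [0/1, 1/1), width = 1/1 - 0/1 = 1/1
  'a': [0/1 + 1/1*0/1, 0/1 + 1/1*1/6) = [0/1, 1/6) <- contains code 11/72
  'b': [0/1 + 1/1*1/6, 0/1 + 1/1*1/2) = [1/6, 1/2)
  'e': [0/1 + 1/1*1/2, 0/1 + 1/1*5/6) = [1/2, 5/6)
  'c': [0/1 + 1/1*5/6, 0/1 + 1/1*1/1) = [5/6, 1/1)
  emit 'a', narrow to [0/1, 1/6)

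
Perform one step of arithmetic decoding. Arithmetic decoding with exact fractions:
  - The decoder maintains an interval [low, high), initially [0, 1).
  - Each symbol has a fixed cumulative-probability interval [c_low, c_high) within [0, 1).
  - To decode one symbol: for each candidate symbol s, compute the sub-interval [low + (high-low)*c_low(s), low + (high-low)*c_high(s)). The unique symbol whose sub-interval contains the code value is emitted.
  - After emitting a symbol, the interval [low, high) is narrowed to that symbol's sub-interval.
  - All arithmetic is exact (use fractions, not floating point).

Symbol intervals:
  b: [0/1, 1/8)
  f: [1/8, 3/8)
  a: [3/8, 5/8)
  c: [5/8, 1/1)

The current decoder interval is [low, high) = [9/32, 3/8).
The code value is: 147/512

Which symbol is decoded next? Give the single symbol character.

Interval width = high − low = 3/8 − 9/32 = 3/32
Scaled code = (code − low) / width = (147/512 − 9/32) / 3/32 = 1/16
  b: [0/1, 1/8) ← scaled code falls here ✓
  f: [1/8, 3/8) 
  a: [3/8, 5/8) 
  c: [5/8, 1/1) 

Answer: b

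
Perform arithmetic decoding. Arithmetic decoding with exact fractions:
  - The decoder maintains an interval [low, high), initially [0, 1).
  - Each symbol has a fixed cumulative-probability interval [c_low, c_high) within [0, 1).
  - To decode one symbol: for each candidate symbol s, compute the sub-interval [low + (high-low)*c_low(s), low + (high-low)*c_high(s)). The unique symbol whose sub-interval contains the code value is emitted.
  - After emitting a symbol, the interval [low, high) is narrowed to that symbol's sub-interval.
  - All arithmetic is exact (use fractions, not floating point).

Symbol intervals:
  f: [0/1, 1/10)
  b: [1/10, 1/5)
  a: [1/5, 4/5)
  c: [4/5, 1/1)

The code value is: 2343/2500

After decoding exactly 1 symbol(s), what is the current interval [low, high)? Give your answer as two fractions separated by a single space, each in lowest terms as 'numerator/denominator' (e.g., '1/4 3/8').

Step 1: interval [0/1, 1/1), width = 1/1 - 0/1 = 1/1
  'f': [0/1 + 1/1*0/1, 0/1 + 1/1*1/10) = [0/1, 1/10)
  'b': [0/1 + 1/1*1/10, 0/1 + 1/1*1/5) = [1/10, 1/5)
  'a': [0/1 + 1/1*1/5, 0/1 + 1/1*4/5) = [1/5, 4/5)
  'c': [0/1 + 1/1*4/5, 0/1 + 1/1*1/1) = [4/5, 1/1) <- contains code 2343/2500
  emit 'c', narrow to [4/5, 1/1)

Answer: 4/5 1/1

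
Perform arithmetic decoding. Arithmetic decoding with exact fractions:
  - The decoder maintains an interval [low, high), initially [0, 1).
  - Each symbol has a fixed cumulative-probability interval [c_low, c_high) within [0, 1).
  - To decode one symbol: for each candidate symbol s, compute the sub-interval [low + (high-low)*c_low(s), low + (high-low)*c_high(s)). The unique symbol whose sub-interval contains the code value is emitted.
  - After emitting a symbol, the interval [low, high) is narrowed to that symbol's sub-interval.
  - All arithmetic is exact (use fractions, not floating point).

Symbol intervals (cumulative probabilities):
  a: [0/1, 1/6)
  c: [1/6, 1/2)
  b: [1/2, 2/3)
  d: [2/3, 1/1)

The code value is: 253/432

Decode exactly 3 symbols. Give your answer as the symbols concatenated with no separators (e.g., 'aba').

Step 1: interval [0/1, 1/1), width = 1/1 - 0/1 = 1/1
  'a': [0/1 + 1/1*0/1, 0/1 + 1/1*1/6) = [0/1, 1/6)
  'c': [0/1 + 1/1*1/6, 0/1 + 1/1*1/2) = [1/6, 1/2)
  'b': [0/1 + 1/1*1/2, 0/1 + 1/1*2/3) = [1/2, 2/3) <- contains code 253/432
  'd': [0/1 + 1/1*2/3, 0/1 + 1/1*1/1) = [2/3, 1/1)
  emit 'b', narrow to [1/2, 2/3)
Step 2: interval [1/2, 2/3), width = 2/3 - 1/2 = 1/6
  'a': [1/2 + 1/6*0/1, 1/2 + 1/6*1/6) = [1/2, 19/36)
  'c': [1/2 + 1/6*1/6, 1/2 + 1/6*1/2) = [19/36, 7/12)
  'b': [1/2 + 1/6*1/2, 1/2 + 1/6*2/3) = [7/12, 11/18) <- contains code 253/432
  'd': [1/2 + 1/6*2/3, 1/2 + 1/6*1/1) = [11/18, 2/3)
  emit 'b', narrow to [7/12, 11/18)
Step 3: interval [7/12, 11/18), width = 11/18 - 7/12 = 1/36
  'a': [7/12 + 1/36*0/1, 7/12 + 1/36*1/6) = [7/12, 127/216) <- contains code 253/432
  'c': [7/12 + 1/36*1/6, 7/12 + 1/36*1/2) = [127/216, 43/72)
  'b': [7/12 + 1/36*1/2, 7/12 + 1/36*2/3) = [43/72, 65/108)
  'd': [7/12 + 1/36*2/3, 7/12 + 1/36*1/1) = [65/108, 11/18)
  emit 'a', narrow to [7/12, 127/216)

Answer: bba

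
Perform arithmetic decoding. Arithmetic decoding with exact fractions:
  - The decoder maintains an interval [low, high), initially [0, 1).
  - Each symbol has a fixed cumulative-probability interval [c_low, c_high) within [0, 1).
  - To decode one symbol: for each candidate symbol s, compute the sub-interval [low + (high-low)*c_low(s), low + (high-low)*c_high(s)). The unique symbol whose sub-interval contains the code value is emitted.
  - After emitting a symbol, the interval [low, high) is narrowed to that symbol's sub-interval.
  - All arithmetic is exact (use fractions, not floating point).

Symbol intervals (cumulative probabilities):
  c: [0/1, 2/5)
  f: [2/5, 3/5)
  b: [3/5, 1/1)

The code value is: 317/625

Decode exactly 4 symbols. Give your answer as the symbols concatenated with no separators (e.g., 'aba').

Answer: ffbc

Derivation:
Step 1: interval [0/1, 1/1), width = 1/1 - 0/1 = 1/1
  'c': [0/1 + 1/1*0/1, 0/1 + 1/1*2/5) = [0/1, 2/5)
  'f': [0/1 + 1/1*2/5, 0/1 + 1/1*3/5) = [2/5, 3/5) <- contains code 317/625
  'b': [0/1 + 1/1*3/5, 0/1 + 1/1*1/1) = [3/5, 1/1)
  emit 'f', narrow to [2/5, 3/5)
Step 2: interval [2/5, 3/5), width = 3/5 - 2/5 = 1/5
  'c': [2/5 + 1/5*0/1, 2/5 + 1/5*2/5) = [2/5, 12/25)
  'f': [2/5 + 1/5*2/5, 2/5 + 1/5*3/5) = [12/25, 13/25) <- contains code 317/625
  'b': [2/5 + 1/5*3/5, 2/5 + 1/5*1/1) = [13/25, 3/5)
  emit 'f', narrow to [12/25, 13/25)
Step 3: interval [12/25, 13/25), width = 13/25 - 12/25 = 1/25
  'c': [12/25 + 1/25*0/1, 12/25 + 1/25*2/5) = [12/25, 62/125)
  'f': [12/25 + 1/25*2/5, 12/25 + 1/25*3/5) = [62/125, 63/125)
  'b': [12/25 + 1/25*3/5, 12/25 + 1/25*1/1) = [63/125, 13/25) <- contains code 317/625
  emit 'b', narrow to [63/125, 13/25)
Step 4: interval [63/125, 13/25), width = 13/25 - 63/125 = 2/125
  'c': [63/125 + 2/125*0/1, 63/125 + 2/125*2/5) = [63/125, 319/625) <- contains code 317/625
  'f': [63/125 + 2/125*2/5, 63/125 + 2/125*3/5) = [319/625, 321/625)
  'b': [63/125 + 2/125*3/5, 63/125 + 2/125*1/1) = [321/625, 13/25)
  emit 'c', narrow to [63/125, 319/625)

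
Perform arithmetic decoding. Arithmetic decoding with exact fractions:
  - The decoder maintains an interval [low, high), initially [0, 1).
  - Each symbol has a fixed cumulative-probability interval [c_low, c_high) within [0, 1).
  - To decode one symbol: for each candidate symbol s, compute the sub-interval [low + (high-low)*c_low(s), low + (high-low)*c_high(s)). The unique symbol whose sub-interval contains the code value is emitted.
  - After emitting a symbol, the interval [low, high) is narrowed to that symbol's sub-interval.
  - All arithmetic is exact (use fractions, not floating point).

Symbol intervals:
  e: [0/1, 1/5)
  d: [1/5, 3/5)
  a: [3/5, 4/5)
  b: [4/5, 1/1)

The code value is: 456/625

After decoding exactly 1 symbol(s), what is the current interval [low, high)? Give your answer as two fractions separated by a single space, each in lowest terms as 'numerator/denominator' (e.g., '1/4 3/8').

Answer: 3/5 4/5

Derivation:
Step 1: interval [0/1, 1/1), width = 1/1 - 0/1 = 1/1
  'e': [0/1 + 1/1*0/1, 0/1 + 1/1*1/5) = [0/1, 1/5)
  'd': [0/1 + 1/1*1/5, 0/1 + 1/1*3/5) = [1/5, 3/5)
  'a': [0/1 + 1/1*3/5, 0/1 + 1/1*4/5) = [3/5, 4/5) <- contains code 456/625
  'b': [0/1 + 1/1*4/5, 0/1 + 1/1*1/1) = [4/5, 1/1)
  emit 'a', narrow to [3/5, 4/5)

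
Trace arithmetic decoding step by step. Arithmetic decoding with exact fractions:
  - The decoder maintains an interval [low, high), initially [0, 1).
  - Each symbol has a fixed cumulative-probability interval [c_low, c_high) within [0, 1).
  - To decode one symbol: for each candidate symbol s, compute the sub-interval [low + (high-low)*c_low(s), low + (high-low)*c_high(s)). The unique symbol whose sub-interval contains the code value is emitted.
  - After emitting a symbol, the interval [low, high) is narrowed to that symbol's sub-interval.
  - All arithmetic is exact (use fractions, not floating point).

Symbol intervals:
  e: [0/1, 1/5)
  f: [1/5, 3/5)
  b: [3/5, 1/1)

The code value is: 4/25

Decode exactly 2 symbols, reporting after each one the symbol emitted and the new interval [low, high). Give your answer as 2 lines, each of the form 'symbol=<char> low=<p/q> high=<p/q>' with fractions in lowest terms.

Answer: symbol=e low=0/1 high=1/5
symbol=b low=3/25 high=1/5

Derivation:
Step 1: interval [0/1, 1/1), width = 1/1 - 0/1 = 1/1
  'e': [0/1 + 1/1*0/1, 0/1 + 1/1*1/5) = [0/1, 1/5) <- contains code 4/25
  'f': [0/1 + 1/1*1/5, 0/1 + 1/1*3/5) = [1/5, 3/5)
  'b': [0/1 + 1/1*3/5, 0/1 + 1/1*1/1) = [3/5, 1/1)
  emit 'e', narrow to [0/1, 1/5)
Step 2: interval [0/1, 1/5), width = 1/5 - 0/1 = 1/5
  'e': [0/1 + 1/5*0/1, 0/1 + 1/5*1/5) = [0/1, 1/25)
  'f': [0/1 + 1/5*1/5, 0/1 + 1/5*3/5) = [1/25, 3/25)
  'b': [0/1 + 1/5*3/5, 0/1 + 1/5*1/1) = [3/25, 1/5) <- contains code 4/25
  emit 'b', narrow to [3/25, 1/5)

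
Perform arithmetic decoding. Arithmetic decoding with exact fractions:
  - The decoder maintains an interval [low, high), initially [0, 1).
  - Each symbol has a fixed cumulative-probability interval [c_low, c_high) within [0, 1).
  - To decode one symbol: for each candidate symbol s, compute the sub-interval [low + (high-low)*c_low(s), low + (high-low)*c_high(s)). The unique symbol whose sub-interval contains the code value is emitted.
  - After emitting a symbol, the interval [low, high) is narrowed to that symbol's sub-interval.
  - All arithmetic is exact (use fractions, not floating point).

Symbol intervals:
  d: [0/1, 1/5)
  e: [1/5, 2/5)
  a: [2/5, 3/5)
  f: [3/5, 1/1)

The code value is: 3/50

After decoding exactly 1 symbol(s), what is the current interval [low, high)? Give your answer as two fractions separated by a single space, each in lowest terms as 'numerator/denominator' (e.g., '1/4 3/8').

Step 1: interval [0/1, 1/1), width = 1/1 - 0/1 = 1/1
  'd': [0/1 + 1/1*0/1, 0/1 + 1/1*1/5) = [0/1, 1/5) <- contains code 3/50
  'e': [0/1 + 1/1*1/5, 0/1 + 1/1*2/5) = [1/5, 2/5)
  'a': [0/1 + 1/1*2/5, 0/1 + 1/1*3/5) = [2/5, 3/5)
  'f': [0/1 + 1/1*3/5, 0/1 + 1/1*1/1) = [3/5, 1/1)
  emit 'd', narrow to [0/1, 1/5)

Answer: 0/1 1/5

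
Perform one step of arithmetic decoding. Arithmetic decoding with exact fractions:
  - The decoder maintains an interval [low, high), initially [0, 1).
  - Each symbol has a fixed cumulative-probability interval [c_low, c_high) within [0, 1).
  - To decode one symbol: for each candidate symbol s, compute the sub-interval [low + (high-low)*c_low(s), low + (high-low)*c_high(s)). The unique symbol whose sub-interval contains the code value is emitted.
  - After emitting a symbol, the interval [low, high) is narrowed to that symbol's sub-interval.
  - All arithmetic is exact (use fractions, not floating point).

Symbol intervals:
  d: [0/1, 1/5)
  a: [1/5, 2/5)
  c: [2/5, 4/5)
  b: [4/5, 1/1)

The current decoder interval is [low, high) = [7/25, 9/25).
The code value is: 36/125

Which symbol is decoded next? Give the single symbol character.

Interval width = high − low = 9/25 − 7/25 = 2/25
Scaled code = (code − low) / width = (36/125 − 7/25) / 2/25 = 1/10
  d: [0/1, 1/5) ← scaled code falls here ✓
  a: [1/5, 2/5) 
  c: [2/5, 4/5) 
  b: [4/5, 1/1) 

Answer: d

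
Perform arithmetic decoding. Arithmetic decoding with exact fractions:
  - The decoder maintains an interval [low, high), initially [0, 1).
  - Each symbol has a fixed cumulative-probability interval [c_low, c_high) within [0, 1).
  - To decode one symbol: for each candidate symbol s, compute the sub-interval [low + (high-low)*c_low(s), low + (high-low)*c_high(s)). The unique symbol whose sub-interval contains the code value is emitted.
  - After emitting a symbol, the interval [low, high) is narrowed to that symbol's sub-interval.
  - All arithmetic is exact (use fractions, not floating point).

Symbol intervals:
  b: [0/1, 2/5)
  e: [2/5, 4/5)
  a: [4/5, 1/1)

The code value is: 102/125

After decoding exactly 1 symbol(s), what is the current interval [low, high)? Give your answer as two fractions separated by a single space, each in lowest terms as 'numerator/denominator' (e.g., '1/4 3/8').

Answer: 4/5 1/1

Derivation:
Step 1: interval [0/1, 1/1), width = 1/1 - 0/1 = 1/1
  'b': [0/1 + 1/1*0/1, 0/1 + 1/1*2/5) = [0/1, 2/5)
  'e': [0/1 + 1/1*2/5, 0/1 + 1/1*4/5) = [2/5, 4/5)
  'a': [0/1 + 1/1*4/5, 0/1 + 1/1*1/1) = [4/5, 1/1) <- contains code 102/125
  emit 'a', narrow to [4/5, 1/1)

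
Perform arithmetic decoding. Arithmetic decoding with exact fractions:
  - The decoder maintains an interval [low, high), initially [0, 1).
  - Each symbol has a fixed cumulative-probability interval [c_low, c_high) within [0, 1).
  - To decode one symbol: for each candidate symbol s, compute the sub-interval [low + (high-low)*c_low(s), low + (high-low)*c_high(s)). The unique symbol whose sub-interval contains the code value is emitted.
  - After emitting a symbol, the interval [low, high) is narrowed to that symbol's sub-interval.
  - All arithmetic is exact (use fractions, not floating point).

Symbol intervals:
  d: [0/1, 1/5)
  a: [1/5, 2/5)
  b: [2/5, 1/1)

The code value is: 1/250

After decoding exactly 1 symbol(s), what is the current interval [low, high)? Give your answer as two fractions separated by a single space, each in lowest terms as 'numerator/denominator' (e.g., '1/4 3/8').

Answer: 0/1 1/5

Derivation:
Step 1: interval [0/1, 1/1), width = 1/1 - 0/1 = 1/1
  'd': [0/1 + 1/1*0/1, 0/1 + 1/1*1/5) = [0/1, 1/5) <- contains code 1/250
  'a': [0/1 + 1/1*1/5, 0/1 + 1/1*2/5) = [1/5, 2/5)
  'b': [0/1 + 1/1*2/5, 0/1 + 1/1*1/1) = [2/5, 1/1)
  emit 'd', narrow to [0/1, 1/5)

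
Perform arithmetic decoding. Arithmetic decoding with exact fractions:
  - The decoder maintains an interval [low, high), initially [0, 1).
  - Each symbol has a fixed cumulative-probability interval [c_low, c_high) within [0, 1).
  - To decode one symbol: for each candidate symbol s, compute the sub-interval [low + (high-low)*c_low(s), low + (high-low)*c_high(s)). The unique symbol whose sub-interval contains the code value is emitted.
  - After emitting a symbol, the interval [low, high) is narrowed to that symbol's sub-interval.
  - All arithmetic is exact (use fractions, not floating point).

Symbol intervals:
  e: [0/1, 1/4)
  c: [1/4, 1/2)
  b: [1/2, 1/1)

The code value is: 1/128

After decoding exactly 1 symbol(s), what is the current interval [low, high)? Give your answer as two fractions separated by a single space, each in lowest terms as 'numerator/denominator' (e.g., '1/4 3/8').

Step 1: interval [0/1, 1/1), width = 1/1 - 0/1 = 1/1
  'e': [0/1 + 1/1*0/1, 0/1 + 1/1*1/4) = [0/1, 1/4) <- contains code 1/128
  'c': [0/1 + 1/1*1/4, 0/1 + 1/1*1/2) = [1/4, 1/2)
  'b': [0/1 + 1/1*1/2, 0/1 + 1/1*1/1) = [1/2, 1/1)
  emit 'e', narrow to [0/1, 1/4)

Answer: 0/1 1/4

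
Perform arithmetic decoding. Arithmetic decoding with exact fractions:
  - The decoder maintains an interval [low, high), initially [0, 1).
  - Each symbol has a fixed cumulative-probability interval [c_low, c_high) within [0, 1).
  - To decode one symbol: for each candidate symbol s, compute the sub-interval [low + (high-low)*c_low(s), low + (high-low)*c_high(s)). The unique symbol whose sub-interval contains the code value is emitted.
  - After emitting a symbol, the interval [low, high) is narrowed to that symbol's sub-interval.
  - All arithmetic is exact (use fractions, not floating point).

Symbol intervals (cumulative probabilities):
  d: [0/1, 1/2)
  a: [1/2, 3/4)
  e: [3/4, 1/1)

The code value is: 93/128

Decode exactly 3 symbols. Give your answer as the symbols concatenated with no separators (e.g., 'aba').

Step 1: interval [0/1, 1/1), width = 1/1 - 0/1 = 1/1
  'd': [0/1 + 1/1*0/1, 0/1 + 1/1*1/2) = [0/1, 1/2)
  'a': [0/1 + 1/1*1/2, 0/1 + 1/1*3/4) = [1/2, 3/4) <- contains code 93/128
  'e': [0/1 + 1/1*3/4, 0/1 + 1/1*1/1) = [3/4, 1/1)
  emit 'a', narrow to [1/2, 3/4)
Step 2: interval [1/2, 3/4), width = 3/4 - 1/2 = 1/4
  'd': [1/2 + 1/4*0/1, 1/2 + 1/4*1/2) = [1/2, 5/8)
  'a': [1/2 + 1/4*1/2, 1/2 + 1/4*3/4) = [5/8, 11/16)
  'e': [1/2 + 1/4*3/4, 1/2 + 1/4*1/1) = [11/16, 3/4) <- contains code 93/128
  emit 'e', narrow to [11/16, 3/4)
Step 3: interval [11/16, 3/4), width = 3/4 - 11/16 = 1/16
  'd': [11/16 + 1/16*0/1, 11/16 + 1/16*1/2) = [11/16, 23/32)
  'a': [11/16 + 1/16*1/2, 11/16 + 1/16*3/4) = [23/32, 47/64) <- contains code 93/128
  'e': [11/16 + 1/16*3/4, 11/16 + 1/16*1/1) = [47/64, 3/4)
  emit 'a', narrow to [23/32, 47/64)

Answer: aea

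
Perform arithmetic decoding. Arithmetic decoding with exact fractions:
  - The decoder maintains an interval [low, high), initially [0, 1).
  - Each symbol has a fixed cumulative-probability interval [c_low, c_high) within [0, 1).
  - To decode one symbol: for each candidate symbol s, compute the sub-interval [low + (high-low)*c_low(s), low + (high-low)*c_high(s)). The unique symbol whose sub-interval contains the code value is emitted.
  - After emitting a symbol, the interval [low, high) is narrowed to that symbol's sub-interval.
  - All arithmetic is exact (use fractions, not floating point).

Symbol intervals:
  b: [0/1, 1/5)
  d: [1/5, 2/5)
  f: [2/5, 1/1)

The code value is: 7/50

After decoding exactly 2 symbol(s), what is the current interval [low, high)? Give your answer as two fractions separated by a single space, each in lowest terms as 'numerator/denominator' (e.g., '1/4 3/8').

Step 1: interval [0/1, 1/1), width = 1/1 - 0/1 = 1/1
  'b': [0/1 + 1/1*0/1, 0/1 + 1/1*1/5) = [0/1, 1/5) <- contains code 7/50
  'd': [0/1 + 1/1*1/5, 0/1 + 1/1*2/5) = [1/5, 2/5)
  'f': [0/1 + 1/1*2/5, 0/1 + 1/1*1/1) = [2/5, 1/1)
  emit 'b', narrow to [0/1, 1/5)
Step 2: interval [0/1, 1/5), width = 1/5 - 0/1 = 1/5
  'b': [0/1 + 1/5*0/1, 0/1 + 1/5*1/5) = [0/1, 1/25)
  'd': [0/1 + 1/5*1/5, 0/1 + 1/5*2/5) = [1/25, 2/25)
  'f': [0/1 + 1/5*2/5, 0/1 + 1/5*1/1) = [2/25, 1/5) <- contains code 7/50
  emit 'f', narrow to [2/25, 1/5)

Answer: 2/25 1/5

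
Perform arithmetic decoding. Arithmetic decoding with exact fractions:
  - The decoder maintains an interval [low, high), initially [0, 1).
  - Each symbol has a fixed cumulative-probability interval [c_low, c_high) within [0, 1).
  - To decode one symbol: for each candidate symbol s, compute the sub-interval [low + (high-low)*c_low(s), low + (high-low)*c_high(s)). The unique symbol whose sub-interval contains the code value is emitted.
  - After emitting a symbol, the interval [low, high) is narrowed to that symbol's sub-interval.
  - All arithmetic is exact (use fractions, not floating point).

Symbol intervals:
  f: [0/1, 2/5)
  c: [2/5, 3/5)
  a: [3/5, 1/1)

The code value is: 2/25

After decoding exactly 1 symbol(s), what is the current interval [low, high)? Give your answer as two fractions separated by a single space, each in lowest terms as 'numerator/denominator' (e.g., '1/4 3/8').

Answer: 0/1 2/5

Derivation:
Step 1: interval [0/1, 1/1), width = 1/1 - 0/1 = 1/1
  'f': [0/1 + 1/1*0/1, 0/1 + 1/1*2/5) = [0/1, 2/5) <- contains code 2/25
  'c': [0/1 + 1/1*2/5, 0/1 + 1/1*3/5) = [2/5, 3/5)
  'a': [0/1 + 1/1*3/5, 0/1 + 1/1*1/1) = [3/5, 1/1)
  emit 'f', narrow to [0/1, 2/5)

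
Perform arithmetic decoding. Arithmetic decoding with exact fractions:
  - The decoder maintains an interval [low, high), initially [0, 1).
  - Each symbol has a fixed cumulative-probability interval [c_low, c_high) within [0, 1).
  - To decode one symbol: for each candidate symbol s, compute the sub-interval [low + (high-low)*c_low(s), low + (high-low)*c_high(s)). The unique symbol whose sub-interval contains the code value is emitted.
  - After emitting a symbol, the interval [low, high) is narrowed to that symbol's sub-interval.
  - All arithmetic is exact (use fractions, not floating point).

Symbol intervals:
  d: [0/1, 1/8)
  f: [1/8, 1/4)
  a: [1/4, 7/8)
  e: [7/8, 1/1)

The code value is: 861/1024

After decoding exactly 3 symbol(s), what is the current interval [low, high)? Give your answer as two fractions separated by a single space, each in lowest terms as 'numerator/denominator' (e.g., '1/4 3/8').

Answer: 209/256 443/512

Derivation:
Step 1: interval [0/1, 1/1), width = 1/1 - 0/1 = 1/1
  'd': [0/1 + 1/1*0/1, 0/1 + 1/1*1/8) = [0/1, 1/8)
  'f': [0/1 + 1/1*1/8, 0/1 + 1/1*1/4) = [1/8, 1/4)
  'a': [0/1 + 1/1*1/4, 0/1 + 1/1*7/8) = [1/4, 7/8) <- contains code 861/1024
  'e': [0/1 + 1/1*7/8, 0/1 + 1/1*1/1) = [7/8, 1/1)
  emit 'a', narrow to [1/4, 7/8)
Step 2: interval [1/4, 7/8), width = 7/8 - 1/4 = 5/8
  'd': [1/4 + 5/8*0/1, 1/4 + 5/8*1/8) = [1/4, 21/64)
  'f': [1/4 + 5/8*1/8, 1/4 + 5/8*1/4) = [21/64, 13/32)
  'a': [1/4 + 5/8*1/4, 1/4 + 5/8*7/8) = [13/32, 51/64)
  'e': [1/4 + 5/8*7/8, 1/4 + 5/8*1/1) = [51/64, 7/8) <- contains code 861/1024
  emit 'e', narrow to [51/64, 7/8)
Step 3: interval [51/64, 7/8), width = 7/8 - 51/64 = 5/64
  'd': [51/64 + 5/64*0/1, 51/64 + 5/64*1/8) = [51/64, 413/512)
  'f': [51/64 + 5/64*1/8, 51/64 + 5/64*1/4) = [413/512, 209/256)
  'a': [51/64 + 5/64*1/4, 51/64 + 5/64*7/8) = [209/256, 443/512) <- contains code 861/1024
  'e': [51/64 + 5/64*7/8, 51/64 + 5/64*1/1) = [443/512, 7/8)
  emit 'a', narrow to [209/256, 443/512)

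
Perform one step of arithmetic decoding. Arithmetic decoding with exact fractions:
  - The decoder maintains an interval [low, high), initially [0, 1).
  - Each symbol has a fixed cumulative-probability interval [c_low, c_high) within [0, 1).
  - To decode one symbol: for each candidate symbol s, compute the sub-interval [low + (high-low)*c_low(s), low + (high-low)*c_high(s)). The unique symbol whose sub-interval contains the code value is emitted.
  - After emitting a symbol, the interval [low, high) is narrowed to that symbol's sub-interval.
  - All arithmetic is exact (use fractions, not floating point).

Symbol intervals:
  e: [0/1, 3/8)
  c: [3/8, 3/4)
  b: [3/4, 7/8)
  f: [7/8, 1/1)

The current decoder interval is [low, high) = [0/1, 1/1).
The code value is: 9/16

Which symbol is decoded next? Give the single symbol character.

Interval width = high − low = 1/1 − 0/1 = 1/1
Scaled code = (code − low) / width = (9/16 − 0/1) / 1/1 = 9/16
  e: [0/1, 3/8) 
  c: [3/8, 3/4) ← scaled code falls here ✓
  b: [3/4, 7/8) 
  f: [7/8, 1/1) 

Answer: c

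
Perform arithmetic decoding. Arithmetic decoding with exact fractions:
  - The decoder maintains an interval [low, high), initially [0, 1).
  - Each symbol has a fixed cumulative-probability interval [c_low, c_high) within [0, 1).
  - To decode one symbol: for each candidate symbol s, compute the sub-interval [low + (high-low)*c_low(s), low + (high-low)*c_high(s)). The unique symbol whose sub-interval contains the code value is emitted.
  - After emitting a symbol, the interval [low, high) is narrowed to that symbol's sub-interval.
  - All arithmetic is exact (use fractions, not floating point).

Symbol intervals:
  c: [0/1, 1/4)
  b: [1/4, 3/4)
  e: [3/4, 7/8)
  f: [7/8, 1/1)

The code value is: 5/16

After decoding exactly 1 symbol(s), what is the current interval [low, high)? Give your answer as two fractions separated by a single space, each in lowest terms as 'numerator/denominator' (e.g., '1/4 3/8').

Step 1: interval [0/1, 1/1), width = 1/1 - 0/1 = 1/1
  'c': [0/1 + 1/1*0/1, 0/1 + 1/1*1/4) = [0/1, 1/4)
  'b': [0/1 + 1/1*1/4, 0/1 + 1/1*3/4) = [1/4, 3/4) <- contains code 5/16
  'e': [0/1 + 1/1*3/4, 0/1 + 1/1*7/8) = [3/4, 7/8)
  'f': [0/1 + 1/1*7/8, 0/1 + 1/1*1/1) = [7/8, 1/1)
  emit 'b', narrow to [1/4, 3/4)

Answer: 1/4 3/4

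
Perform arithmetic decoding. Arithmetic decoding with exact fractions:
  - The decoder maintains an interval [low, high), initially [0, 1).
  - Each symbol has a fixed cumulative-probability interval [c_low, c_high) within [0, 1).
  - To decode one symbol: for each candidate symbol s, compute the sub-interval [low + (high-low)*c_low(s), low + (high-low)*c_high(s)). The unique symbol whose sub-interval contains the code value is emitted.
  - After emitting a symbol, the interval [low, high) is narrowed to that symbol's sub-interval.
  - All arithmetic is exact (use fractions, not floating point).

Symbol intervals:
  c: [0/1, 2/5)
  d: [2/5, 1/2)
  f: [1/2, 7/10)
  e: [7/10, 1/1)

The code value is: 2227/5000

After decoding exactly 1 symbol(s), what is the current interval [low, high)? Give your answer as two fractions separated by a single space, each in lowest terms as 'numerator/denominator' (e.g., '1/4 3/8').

Step 1: interval [0/1, 1/1), width = 1/1 - 0/1 = 1/1
  'c': [0/1 + 1/1*0/1, 0/1 + 1/1*2/5) = [0/1, 2/5)
  'd': [0/1 + 1/1*2/5, 0/1 + 1/1*1/2) = [2/5, 1/2) <- contains code 2227/5000
  'f': [0/1 + 1/1*1/2, 0/1 + 1/1*7/10) = [1/2, 7/10)
  'e': [0/1 + 1/1*7/10, 0/1 + 1/1*1/1) = [7/10, 1/1)
  emit 'd', narrow to [2/5, 1/2)

Answer: 2/5 1/2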